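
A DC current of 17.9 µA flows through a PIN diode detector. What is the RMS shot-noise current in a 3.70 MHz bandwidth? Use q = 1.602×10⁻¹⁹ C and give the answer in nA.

4.61 nA

I_n = √(2qI·B)
2qI·B = 2 × 1.602×10⁻¹⁹ × 1.79×10⁻⁵ × 3.70×10⁶ = 2.12×10⁻¹⁷ A²
I_n = √(2.12×10⁻¹⁷) = 4.61×10⁻⁹ A = 4.61 nA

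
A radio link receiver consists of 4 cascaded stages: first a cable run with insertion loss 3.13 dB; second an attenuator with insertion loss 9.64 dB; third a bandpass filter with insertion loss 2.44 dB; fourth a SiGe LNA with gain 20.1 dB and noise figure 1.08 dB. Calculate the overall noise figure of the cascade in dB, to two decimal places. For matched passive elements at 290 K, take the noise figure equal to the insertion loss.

16.29 dB

Convert to linear (a loss of L dB is a gain of −L dB): F_i = 10^(NF_i/10), G_i = 10^(G_i,dB/10)
  Stage 1: F_1 = 10^(3.13/10) = 2.056, G_1 = 10^(−3.13/10) = 0.4864
  Stage 2: F_2 = 10^(9.64/10) = 9.204, G_2 = 10^(−9.64/10) = 0.1086
  Stage 3: F_3 = 10^(2.44/10) = 1.754, G_3 = 10^(−2.44/10) = 0.5702
  Stage 4: F_4 = 10^(1.08/10) = 1.282, G_4 = 10^(20.1/10) = 102.3
Friis cascade:
  F = 2.056 + (9.204 − 1)/0.4864 + (1.754 − 1)/0.05284 + (1.282 − 1)/0.03013 = 42.56
NF = 10 log₁₀(42.56) = 16.29 dB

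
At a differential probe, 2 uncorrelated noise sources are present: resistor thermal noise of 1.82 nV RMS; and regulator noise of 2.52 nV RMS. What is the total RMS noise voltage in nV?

Uncorrelated sources add in power (mean-square): V_tot = √(ΣV_i²)
V_tot = √[(1.82×10⁻⁹)² + (2.52×10⁻⁹)²] = 3.11×10⁻⁹ V = 3.11 nV

3.11 nV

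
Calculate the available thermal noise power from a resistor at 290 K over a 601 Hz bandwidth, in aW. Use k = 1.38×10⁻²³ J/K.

P_n = kTB = 1.38×10⁻²³ × 290 × 6.01×10² = 2.41×10⁻¹⁸ W = 2.41 aW

2.41 aW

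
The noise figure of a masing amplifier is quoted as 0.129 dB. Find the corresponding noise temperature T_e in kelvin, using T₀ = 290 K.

F = 10^(0.129/10) = 1.03015
T_e = (F − 1)·T₀ = (1.03015 − 1) × 290 = 8.74 K

8.74 K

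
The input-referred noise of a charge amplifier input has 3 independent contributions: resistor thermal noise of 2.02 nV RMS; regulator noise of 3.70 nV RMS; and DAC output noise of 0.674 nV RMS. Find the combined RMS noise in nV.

Uncorrelated sources add in power (mean-square): V_tot = √(ΣV_i²)
V_tot = √[(2.02×10⁻⁹)² + (3.70×10⁻⁹)² + (6.74×10⁻¹⁰)²] = 4.27×10⁻⁹ V = 4.27 nV

4.27 nV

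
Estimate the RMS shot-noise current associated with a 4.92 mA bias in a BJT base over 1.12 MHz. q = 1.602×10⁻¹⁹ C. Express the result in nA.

42.0 nA

I_n = √(2qI·B)
2qI·B = 2 × 1.602×10⁻¹⁹ × 4.92×10⁻³ × 1.12×10⁶ = 1.77×10⁻¹⁵ A²
I_n = √(1.77×10⁻¹⁵) = 4.20×10⁻⁸ A = 42.0 nA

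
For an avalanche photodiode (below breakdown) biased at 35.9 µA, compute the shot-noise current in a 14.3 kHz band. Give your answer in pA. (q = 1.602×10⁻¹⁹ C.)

406 pA

I_n = √(2qI·B)
2qI·B = 2 × 1.602×10⁻¹⁹ × 3.59×10⁻⁵ × 1.43×10⁴ = 1.64×10⁻¹⁹ A²
I_n = √(1.64×10⁻¹⁹) = 4.06×10⁻¹⁰ A = 406 pA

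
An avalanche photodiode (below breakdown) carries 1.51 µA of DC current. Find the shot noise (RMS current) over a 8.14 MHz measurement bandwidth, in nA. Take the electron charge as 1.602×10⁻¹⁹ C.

1.98 nA

I_n = √(2qI·B)
2qI·B = 2 × 1.602×10⁻¹⁹ × 1.51×10⁻⁶ × 8.14×10⁶ = 3.94×10⁻¹⁸ A²
I_n = √(3.94×10⁻¹⁸) = 1.98×10⁻⁹ A = 1.98 nA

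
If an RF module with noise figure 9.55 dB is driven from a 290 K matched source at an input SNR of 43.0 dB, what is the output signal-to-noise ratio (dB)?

33.45 dB

By definition F = SNR_in/SNR_out, so in dB: SNR_out = SNR_in − NF
SNR_out = 43.0 − 9.55 = 33.45 dB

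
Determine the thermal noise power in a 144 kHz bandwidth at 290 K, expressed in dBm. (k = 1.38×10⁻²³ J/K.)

P_n = kTB = 1.38×10⁻²³ × 290 × 1.44×10⁵ = 5.76×10⁻¹⁶ W
In dBm: 10 log₁₀(5.76×10⁻¹⁶ / 10⁻³) = −122.4 dBm

−122.4 dBm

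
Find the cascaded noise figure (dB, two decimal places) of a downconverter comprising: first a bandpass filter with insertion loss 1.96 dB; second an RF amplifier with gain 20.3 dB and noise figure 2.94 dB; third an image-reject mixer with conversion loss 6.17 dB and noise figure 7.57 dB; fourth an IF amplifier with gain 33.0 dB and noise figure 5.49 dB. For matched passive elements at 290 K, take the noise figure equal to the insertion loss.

Convert to linear (a loss of L dB is a gain of −L dB): F_i = 10^(NF_i/10), G_i = 10^(G_i,dB/10)
  Stage 1: F_1 = 10^(1.96/10) = 1.570, G_1 = 10^(−1.96/10) = 0.6368
  Stage 2: F_2 = 10^(2.94/10) = 1.968, G_2 = 10^(20.3/10) = 107.2
  Stage 3: F_3 = 10^(7.57/10) = 5.715, G_3 = 10^(−6.17/10) = 0.2415
  Stage 4: F_4 = 10^(5.49/10) = 3.540, G_4 = 10^(33.0/10) = 1995
Friis cascade:
  F = 1.570 + (1.968 − 1)/0.6368 + (5.715 − 1)/68.23 + (3.540 − 1)/16.48 = 3.314
NF = 10 log₁₀(3.314) = 5.20 dB

5.20 dB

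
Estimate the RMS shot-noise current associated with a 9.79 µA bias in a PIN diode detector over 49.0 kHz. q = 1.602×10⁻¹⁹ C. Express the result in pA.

I_n = √(2qI·B)
2qI·B = 2 × 1.602×10⁻¹⁹ × 9.79×10⁻⁶ × 4.90×10⁴ = 1.54×10⁻¹⁹ A²
I_n = √(1.54×10⁻¹⁹) = 3.92×10⁻¹⁰ A = 392 pA

392 pA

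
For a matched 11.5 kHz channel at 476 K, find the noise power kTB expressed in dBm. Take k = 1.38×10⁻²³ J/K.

−131.2 dBm

P_n = kTB = 1.38×10⁻²³ × 476 × 1.15×10⁴ = 7.55×10⁻¹⁷ W
In dBm: 10 log₁₀(7.55×10⁻¹⁷ / 10⁻³) = −131.2 dBm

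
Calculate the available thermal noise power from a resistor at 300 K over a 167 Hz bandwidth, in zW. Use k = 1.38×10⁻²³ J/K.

691 zW

P_n = kTB = 1.38×10⁻²³ × 300 × 1.67×10² = 6.91×10⁻¹⁹ W = 691 zW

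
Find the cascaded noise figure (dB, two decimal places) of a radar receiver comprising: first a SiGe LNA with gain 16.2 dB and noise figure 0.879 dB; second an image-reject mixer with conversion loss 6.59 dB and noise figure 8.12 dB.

1.32 dB

Convert to linear (a loss of L dB is a gain of −L dB): F_i = 10^(NF_i/10), G_i = 10^(G_i,dB/10)
  Stage 1: F_1 = 10^(0.879/10) = 1.224, G_1 = 10^(16.2/10) = 41.69
  Stage 2: F_2 = 10^(8.12/10) = 6.486, G_2 = 10^(−6.59/10) = 0.2193
Friis cascade:
  F = 1.224 + (6.486 − 1)/41.69 = 1.356
NF = 10 log₁₀(1.356) = 1.32 dB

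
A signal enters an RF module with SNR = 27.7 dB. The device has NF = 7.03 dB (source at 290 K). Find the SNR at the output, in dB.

20.67 dB

By definition F = SNR_in/SNR_out, so in dB: SNR_out = SNR_in − NF
SNR_out = 27.7 − 7.03 = 20.67 dB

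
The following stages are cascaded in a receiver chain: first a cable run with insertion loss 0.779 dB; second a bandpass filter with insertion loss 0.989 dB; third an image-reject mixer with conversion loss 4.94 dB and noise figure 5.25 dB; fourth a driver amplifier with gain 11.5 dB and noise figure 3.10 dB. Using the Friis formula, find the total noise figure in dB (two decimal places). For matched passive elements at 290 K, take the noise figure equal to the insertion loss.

9.96 dB

Convert to linear (a loss of L dB is a gain of −L dB): F_i = 10^(NF_i/10), G_i = 10^(G_i,dB/10)
  Stage 1: F_1 = 10^(0.779/10) = 1.196, G_1 = 10^(−0.779/10) = 0.8358
  Stage 2: F_2 = 10^(0.989/10) = 1.256, G_2 = 10^(−0.989/10) = 0.7963
  Stage 3: F_3 = 10^(5.25/10) = 3.350, G_3 = 10^(−4.94/10) = 0.3206
  Stage 4: F_4 = 10^(3.10/10) = 2.042, G_4 = 10^(11.5/10) = 14.13
Friis cascade:
  F = 1.196 + (1.256 − 1)/0.8358 + (3.350 − 1)/0.6656 + (2.042 − 1)/0.2134 = 9.914
NF = 10 log₁₀(9.914) = 9.96 dB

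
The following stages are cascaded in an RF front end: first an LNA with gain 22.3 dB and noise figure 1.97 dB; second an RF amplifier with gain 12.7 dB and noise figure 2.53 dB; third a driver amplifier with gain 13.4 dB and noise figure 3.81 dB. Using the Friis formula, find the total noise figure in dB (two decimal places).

Convert to linear (a loss of L dB is a gain of −L dB): F_i = 10^(NF_i/10), G_i = 10^(G_i,dB/10)
  Stage 1: F_1 = 10^(1.97/10) = 1.574, G_1 = 10^(22.3/10) = 169.8
  Stage 2: F_2 = 10^(2.53/10) = 1.791, G_2 = 10^(12.7/10) = 18.62
  Stage 3: F_3 = 10^(3.81/10) = 2.404, G_3 = 10^(13.4/10) = 21.88
Friis cascade:
  F = 1.574 + (1.791 − 1)/169.8 + (2.404 − 1)/3162 = 1.579
NF = 10 log₁₀(1.579) = 1.98 dB

1.98 dB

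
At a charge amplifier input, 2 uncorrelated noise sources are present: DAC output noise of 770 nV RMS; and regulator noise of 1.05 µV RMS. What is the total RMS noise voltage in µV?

Uncorrelated sources add in power (mean-square): V_tot = √(ΣV_i²)
V_tot = √[(7.70×10⁻⁷)² + (1.05×10⁻⁶)²] = 1.30×10⁻⁶ V = 1.30 µV

1.30 µV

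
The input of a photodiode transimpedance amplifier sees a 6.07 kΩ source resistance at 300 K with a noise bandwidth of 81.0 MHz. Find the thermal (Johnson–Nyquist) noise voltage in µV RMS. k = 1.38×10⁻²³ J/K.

V_n = √(4kTRB)
4kTRB = 4 × 1.38×10⁻²³ × 300 × 6.07×10³ × 8.10×10⁷ = 8.14×10⁻⁹ V²
V_n = √(8.14×10⁻⁹) = 9.02×10⁻⁵ V = 90.2 µV

90.2 µV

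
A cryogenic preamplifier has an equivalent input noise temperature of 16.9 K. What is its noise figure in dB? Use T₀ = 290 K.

F = 1 + T_e/T₀ = 1 + 16.9/290 = 1.05828
NF = 10 log₁₀(1.05828) = 0.246 dB

0.246 dB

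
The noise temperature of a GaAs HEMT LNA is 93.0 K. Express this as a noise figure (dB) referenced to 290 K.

1.21 dB

F = 1 + T_e/T₀ = 1 + 93.0/290 = 1.32069
NF = 10 log₁₀(1.32069) = 1.21 dB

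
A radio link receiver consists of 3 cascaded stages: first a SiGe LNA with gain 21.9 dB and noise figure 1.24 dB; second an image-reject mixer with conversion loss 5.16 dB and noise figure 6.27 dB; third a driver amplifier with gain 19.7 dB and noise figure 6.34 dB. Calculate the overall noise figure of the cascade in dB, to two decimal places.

1.53 dB

Convert to linear (a loss of L dB is a gain of −L dB): F_i = 10^(NF_i/10), G_i = 10^(G_i,dB/10)
  Stage 1: F_1 = 10^(1.24/10) = 1.330, G_1 = 10^(21.9/10) = 154.9
  Stage 2: F_2 = 10^(6.27/10) = 4.236, G_2 = 10^(−5.16/10) = 0.3048
  Stage 3: F_3 = 10^(6.34/10) = 4.305, G_3 = 10^(19.7/10) = 93.33
Friis cascade:
  F = 1.330 + (4.236 − 1)/154.9 + (4.305 − 1)/47.21 = 1.421
NF = 10 log₁₀(1.421) = 1.53 dB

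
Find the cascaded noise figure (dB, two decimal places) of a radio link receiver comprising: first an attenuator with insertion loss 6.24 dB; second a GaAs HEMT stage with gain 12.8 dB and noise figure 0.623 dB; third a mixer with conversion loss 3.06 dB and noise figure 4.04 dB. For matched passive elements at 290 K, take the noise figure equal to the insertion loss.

7.16 dB

Convert to linear (a loss of L dB is a gain of −L dB): F_i = 10^(NF_i/10), G_i = 10^(G_i,dB/10)
  Stage 1: F_1 = 10^(6.24/10) = 4.207, G_1 = 10^(−6.24/10) = 0.2377
  Stage 2: F_2 = 10^(0.623/10) = 1.154, G_2 = 10^(12.8/10) = 19.05
  Stage 3: F_3 = 10^(4.04/10) = 2.535, G_3 = 10^(−3.06/10) = 0.4943
Friis cascade:
  F = 4.207 + (1.154 − 1)/0.2377 + (2.535 − 1)/4.529 = 5.195
NF = 10 log₁₀(5.195) = 7.16 dB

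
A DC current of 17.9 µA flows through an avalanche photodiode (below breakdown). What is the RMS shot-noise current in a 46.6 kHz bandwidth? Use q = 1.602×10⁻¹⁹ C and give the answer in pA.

517 pA

I_n = √(2qI·B)
2qI·B = 2 × 1.602×10⁻¹⁹ × 1.79×10⁻⁵ × 4.66×10⁴ = 2.67×10⁻¹⁹ A²
I_n = √(2.67×10⁻¹⁹) = 5.17×10⁻¹⁰ A = 517 pA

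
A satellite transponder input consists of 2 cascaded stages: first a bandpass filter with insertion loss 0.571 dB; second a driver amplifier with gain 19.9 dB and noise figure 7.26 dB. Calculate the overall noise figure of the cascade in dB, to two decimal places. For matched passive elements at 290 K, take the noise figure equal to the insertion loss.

7.83 dB

Convert to linear (a loss of L dB is a gain of −L dB): F_i = 10^(NF_i/10), G_i = 10^(G_i,dB/10)
  Stage 1: F_1 = 10^(0.571/10) = 1.141, G_1 = 10^(−0.571/10) = 0.8768
  Stage 2: F_2 = 10^(7.26/10) = 5.321, G_2 = 10^(19.9/10) = 97.72
Friis cascade:
  F = 1.141 + (5.321 − 1)/0.8768 = 6.069
NF = 10 log₁₀(6.069) = 7.83 dB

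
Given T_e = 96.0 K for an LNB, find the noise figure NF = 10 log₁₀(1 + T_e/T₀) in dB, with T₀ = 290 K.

F = 1 + T_e/T₀ = 1 + 96.0/290 = 1.33103
NF = 10 log₁₀(1.33103) = 1.24 dB

1.24 dB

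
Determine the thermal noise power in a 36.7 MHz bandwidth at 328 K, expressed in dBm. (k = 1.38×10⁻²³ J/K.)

P_n = kTB = 1.38×10⁻²³ × 328 × 3.67×10⁷ = 1.66×10⁻¹³ W
In dBm: 10 log₁₀(1.66×10⁻¹³ / 10⁻³) = −97.8 dBm

−97.8 dBm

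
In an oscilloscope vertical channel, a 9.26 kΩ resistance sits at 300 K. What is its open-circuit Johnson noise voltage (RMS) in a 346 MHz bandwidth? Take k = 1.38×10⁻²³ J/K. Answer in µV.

V_n = √(4kTRB)
4kTRB = 4 × 1.38×10⁻²³ × 300 × 9.26×10³ × 3.46×10⁸ = 5.31×10⁻⁸ V²
V_n = √(5.31×10⁻⁸) = 2.30×10⁻⁴ V = 230 µV

230 µV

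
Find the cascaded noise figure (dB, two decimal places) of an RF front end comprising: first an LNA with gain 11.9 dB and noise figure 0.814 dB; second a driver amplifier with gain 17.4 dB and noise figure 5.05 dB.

1.30 dB

Convert to linear (a loss of L dB is a gain of −L dB): F_i = 10^(NF_i/10), G_i = 10^(G_i,dB/10)
  Stage 1: F_1 = 10^(0.814/10) = 1.206, G_1 = 10^(11.9/10) = 15.49
  Stage 2: F_2 = 10^(5.05/10) = 3.199, G_2 = 10^(17.4/10) = 54.95
Friis cascade:
  F = 1.206 + (3.199 − 1)/15.49 = 1.348
NF = 10 log₁₀(1.348) = 1.30 dB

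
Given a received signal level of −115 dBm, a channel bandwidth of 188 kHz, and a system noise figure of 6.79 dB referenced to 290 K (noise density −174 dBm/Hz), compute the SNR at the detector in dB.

−0.5 dB

Noise floor: N = −174 + 10 log₁₀(B) + NF
10 log₁₀(1.88×10⁵) = 52.74 dB
N = −174 + 52.74 + 6.79 = −114.47 dBm
SNR = P_sig − N = −115 − (−114.47) = −0.53 dB → −0.5 dB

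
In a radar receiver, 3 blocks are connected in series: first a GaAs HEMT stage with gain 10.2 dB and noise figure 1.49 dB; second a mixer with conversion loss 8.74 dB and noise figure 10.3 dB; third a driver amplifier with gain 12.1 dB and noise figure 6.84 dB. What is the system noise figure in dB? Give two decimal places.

Convert to linear (a loss of L dB is a gain of −L dB): F_i = 10^(NF_i/10), G_i = 10^(G_i,dB/10)
  Stage 1: F_1 = 10^(1.49/10) = 1.409, G_1 = 10^(10.2/10) = 10.47
  Stage 2: F_2 = 10^(10.3/10) = 10.72, G_2 = 10^(−8.74/10) = 0.1337
  Stage 3: F_3 = 10^(6.84/10) = 4.831, G_3 = 10^(12.1/10) = 16.22
Friis cascade:
  F = 1.409 + (10.72 − 1)/10.47 + (4.831 − 1)/1.400 = 5.074
NF = 10 log₁₀(5.074) = 7.05 dB

7.05 dB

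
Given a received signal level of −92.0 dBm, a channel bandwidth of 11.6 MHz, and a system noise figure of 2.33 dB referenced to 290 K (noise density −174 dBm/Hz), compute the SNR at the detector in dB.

Noise floor: N = −174 + 10 log₁₀(B) + NF
10 log₁₀(1.16×10⁷) = 70.64 dB
N = −174 + 70.64 + 2.33 = −101.03 dBm
SNR = P_sig − N = −92.0 − (−101.03) = 9.03 dB → 9.0 dB

9.0 dB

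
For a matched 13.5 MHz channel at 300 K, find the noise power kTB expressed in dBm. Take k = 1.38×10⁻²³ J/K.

−102.5 dBm

P_n = kTB = 1.38×10⁻²³ × 300 × 1.35×10⁷ = 5.59×10⁻¹⁴ W
In dBm: 10 log₁₀(5.59×10⁻¹⁴ / 10⁻³) = −102.5 dBm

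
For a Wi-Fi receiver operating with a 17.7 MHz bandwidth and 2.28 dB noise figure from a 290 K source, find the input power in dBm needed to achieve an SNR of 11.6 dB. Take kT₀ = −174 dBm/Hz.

Sensitivity = −174 + 10 log₁₀(B) + NF + SNR_min
= −174 + 72.48 + 2.28 + 11.6
= −87.64 dBm → −87.6 dBm

−87.6 dBm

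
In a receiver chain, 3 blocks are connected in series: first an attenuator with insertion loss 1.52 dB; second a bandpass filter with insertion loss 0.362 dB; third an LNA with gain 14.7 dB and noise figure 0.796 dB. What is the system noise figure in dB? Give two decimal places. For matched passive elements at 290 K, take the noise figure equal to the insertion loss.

2.68 dB

Convert to linear (a loss of L dB is a gain of −L dB): F_i = 10^(NF_i/10), G_i = 10^(G_i,dB/10)
  Stage 1: F_1 = 10^(1.52/10) = 1.419, G_1 = 10^(−1.52/10) = 0.7047
  Stage 2: F_2 = 10^(0.362/10) = 1.087, G_2 = 10^(−0.362/10) = 0.9200
  Stage 3: F_3 = 10^(0.796/10) = 1.201, G_3 = 10^(14.7/10) = 29.51
Friis cascade:
  F = 1.419 + (1.087 − 1)/0.7047 + (1.201 − 1)/0.6483 = 1.853
NF = 10 log₁₀(1.853) = 2.68 dB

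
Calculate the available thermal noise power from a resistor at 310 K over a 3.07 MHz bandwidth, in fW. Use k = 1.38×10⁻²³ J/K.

P_n = kTB = 1.38×10⁻²³ × 310 × 3.07×10⁶ = 1.31×10⁻¹⁴ W = 13.1 fW

13.1 fW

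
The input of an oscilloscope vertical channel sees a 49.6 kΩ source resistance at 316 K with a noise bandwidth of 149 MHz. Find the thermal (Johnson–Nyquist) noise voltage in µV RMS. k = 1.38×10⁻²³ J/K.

359 µV

V_n = √(4kTRB)
4kTRB = 4 × 1.38×10⁻²³ × 316 × 4.96×10⁴ × 1.49×10⁸ = 1.29×10⁻⁷ V²
V_n = √(1.29×10⁻⁷) = 3.59×10⁻⁴ V = 359 µV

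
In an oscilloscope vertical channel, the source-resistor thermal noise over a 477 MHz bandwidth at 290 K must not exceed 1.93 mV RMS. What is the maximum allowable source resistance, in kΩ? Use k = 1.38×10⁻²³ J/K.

Johnson–Nyquist: V_n = √(4kTRB) ⇒ R = V_n² / (4kTB)
4kTB = 4 × 1.38×10⁻²³ × 290 × 4.77×10⁸ = 7.64×10⁻¹²
R = (1.93×10⁻³)² / 7.64×10⁻¹² = 4.88×10⁵ Ω = 488 kΩ

488 kΩ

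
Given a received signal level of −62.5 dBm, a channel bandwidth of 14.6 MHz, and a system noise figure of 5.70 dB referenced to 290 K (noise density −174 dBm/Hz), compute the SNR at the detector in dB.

34.2 dB

Noise floor: N = −174 + 10 log₁₀(B) + NF
10 log₁₀(1.46×10⁷) = 71.64 dB
N = −174 + 71.64 + 5.70 = −96.66 dBm
SNR = P_sig − N = −62.5 − (−96.66) = 34.16 dB → 34.2 dB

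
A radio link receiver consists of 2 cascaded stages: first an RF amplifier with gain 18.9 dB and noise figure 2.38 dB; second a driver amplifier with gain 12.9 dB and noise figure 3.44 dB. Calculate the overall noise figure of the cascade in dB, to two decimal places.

Convert to linear (a loss of L dB is a gain of −L dB): F_i = 10^(NF_i/10), G_i = 10^(G_i,dB/10)
  Stage 1: F_1 = 10^(2.38/10) = 1.730, G_1 = 10^(18.9/10) = 77.62
  Stage 2: F_2 = 10^(3.44/10) = 2.208, G_2 = 10^(12.9/10) = 19.50
Friis cascade:
  F = 1.730 + (2.208 − 1)/77.62 = 1.745
NF = 10 log₁₀(1.745) = 2.42 dB

2.42 dB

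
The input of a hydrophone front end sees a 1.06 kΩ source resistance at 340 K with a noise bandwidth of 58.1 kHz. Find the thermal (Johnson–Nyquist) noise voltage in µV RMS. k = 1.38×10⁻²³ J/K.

V_n = √(4kTRB)
4kTRB = 4 × 1.38×10⁻²³ × 340 × 1.06×10³ × 5.81×10⁴ = 1.16×10⁻¹² V²
V_n = √(1.16×10⁻¹²) = 1.08×10⁻⁶ V = 1.08 µV

1.08 µV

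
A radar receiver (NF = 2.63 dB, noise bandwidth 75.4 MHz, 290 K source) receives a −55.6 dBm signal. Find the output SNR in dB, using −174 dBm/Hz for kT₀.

37.0 dB

Noise floor: N = −174 + 10 log₁₀(B) + NF
10 log₁₀(7.54×10⁷) = 78.77 dB
N = −174 + 78.77 + 2.63 = −92.60 dBm
SNR = P_sig − N = −55.6 − (−92.60) = 37.00 dB → 37.0 dB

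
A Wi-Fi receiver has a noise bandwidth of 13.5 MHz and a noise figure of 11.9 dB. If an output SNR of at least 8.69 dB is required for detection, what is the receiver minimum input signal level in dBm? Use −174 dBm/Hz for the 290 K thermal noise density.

Sensitivity = −174 + 10 log₁₀(B) + NF + SNR_min
= −174 + 71.3 + 11.9 + 8.69
= −82.11 dBm → −82.1 dBm

−82.1 dBm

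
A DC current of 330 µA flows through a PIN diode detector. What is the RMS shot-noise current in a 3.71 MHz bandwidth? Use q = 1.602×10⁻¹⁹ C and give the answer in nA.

19.8 nA

I_n = √(2qI·B)
2qI·B = 2 × 1.602×10⁻¹⁹ × 3.30×10⁻⁴ × 3.71×10⁶ = 3.92×10⁻¹⁶ A²
I_n = √(3.92×10⁻¹⁶) = 1.98×10⁻⁸ A = 19.8 nA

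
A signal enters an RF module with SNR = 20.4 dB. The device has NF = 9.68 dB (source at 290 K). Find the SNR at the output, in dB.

By definition F = SNR_in/SNR_out, so in dB: SNR_out = SNR_in − NF
SNR_out = 20.4 − 9.68 = 10.72 dB

10.72 dB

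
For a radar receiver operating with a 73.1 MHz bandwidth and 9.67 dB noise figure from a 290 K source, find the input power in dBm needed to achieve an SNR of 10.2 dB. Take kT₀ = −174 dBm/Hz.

Sensitivity = −174 + 10 log₁₀(B) + NF + SNR_min
= −174 + 78.64 + 9.67 + 10.2
= −75.49 dBm → −75.5 dBm

−75.5 dBm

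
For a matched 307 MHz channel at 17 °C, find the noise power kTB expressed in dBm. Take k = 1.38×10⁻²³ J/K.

−89.1 dBm

T = 17 °C + 273.15 = 290.15 K
P_n = kTB = 1.38×10⁻²³ × 290.15 × 3.07×10⁸ = 1.23×10⁻¹² W
In dBm: 10 log₁₀(1.23×10⁻¹² / 10⁻³) = −89.1 dBm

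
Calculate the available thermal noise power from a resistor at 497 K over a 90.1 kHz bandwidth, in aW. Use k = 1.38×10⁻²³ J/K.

618 aW

P_n = kTB = 1.38×10⁻²³ × 497 × 9.01×10⁴ = 6.18×10⁻¹⁶ W = 618 aW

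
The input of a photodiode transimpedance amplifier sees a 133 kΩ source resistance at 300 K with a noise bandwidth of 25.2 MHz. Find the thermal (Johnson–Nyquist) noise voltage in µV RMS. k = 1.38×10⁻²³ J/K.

236 µV

V_n = √(4kTRB)
4kTRB = 4 × 1.38×10⁻²³ × 300 × 1.33×10⁵ × 2.52×10⁷ = 5.55×10⁻⁸ V²
V_n = √(5.55×10⁻⁸) = 2.36×10⁻⁴ V = 236 µV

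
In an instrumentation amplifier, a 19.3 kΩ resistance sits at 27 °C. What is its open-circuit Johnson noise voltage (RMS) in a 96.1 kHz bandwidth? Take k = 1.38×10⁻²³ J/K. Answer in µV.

5.54 µV

T = 27 °C + 273.15 = 300.15 K
V_n = √(4kTRB)
4kTRB = 4 × 1.38×10⁻²³ × 300.15 × 1.93×10⁴ × 9.61×10⁴ = 3.07×10⁻¹¹ V²
V_n = √(3.07×10⁻¹¹) = 5.54×10⁻⁶ V = 5.54 µV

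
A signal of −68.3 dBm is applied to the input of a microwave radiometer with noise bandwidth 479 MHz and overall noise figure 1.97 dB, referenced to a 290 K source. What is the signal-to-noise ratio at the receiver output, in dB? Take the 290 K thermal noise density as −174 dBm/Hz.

16.9 dB

Noise floor: N = −174 + 10 log₁₀(B) + NF
10 log₁₀(4.79×10⁸) = 86.8 dB
N = −174 + 86.8 + 1.97 = −85.23 dBm
SNR = P_sig − N = −68.3 − (−85.23) = 16.93 dB → 16.9 dB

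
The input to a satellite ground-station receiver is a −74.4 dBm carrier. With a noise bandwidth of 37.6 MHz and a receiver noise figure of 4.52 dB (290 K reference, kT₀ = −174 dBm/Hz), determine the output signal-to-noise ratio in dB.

19.3 dB

Noise floor: N = −174 + 10 log₁₀(B) + NF
10 log₁₀(3.76×10⁷) = 75.75 dB
N = −174 + 75.75 + 4.52 = −93.73 dBm
SNR = P_sig − N = −74.4 − (−93.73) = 19.33 dB → 19.3 dB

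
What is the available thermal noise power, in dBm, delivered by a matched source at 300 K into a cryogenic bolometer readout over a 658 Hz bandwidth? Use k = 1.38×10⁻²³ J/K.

P_n = kTB = 1.38×10⁻²³ × 300 × 6.58×10² = 2.72×10⁻¹⁸ W
In dBm: 10 log₁₀(2.72×10⁻¹⁸ / 10⁻³) = −145.6 dBm

−145.6 dBm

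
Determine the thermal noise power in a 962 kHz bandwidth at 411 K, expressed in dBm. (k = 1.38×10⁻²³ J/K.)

P_n = kTB = 1.38×10⁻²³ × 411 × 9.62×10⁵ = 5.46×10⁻¹⁵ W
In dBm: 10 log₁₀(5.46×10⁻¹⁵ / 10⁻³) = −112.6 dBm

−112.6 dBm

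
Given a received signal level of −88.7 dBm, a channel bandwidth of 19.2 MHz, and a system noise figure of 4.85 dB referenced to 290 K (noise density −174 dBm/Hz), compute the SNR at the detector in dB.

Noise floor: N = −174 + 10 log₁₀(B) + NF
10 log₁₀(1.92×10⁷) = 72.83 dB
N = −174 + 72.83 + 4.85 = −96.32 dBm
SNR = P_sig − N = −88.7 − (−96.32) = 7.62 dB → 7.6 dB

7.6 dB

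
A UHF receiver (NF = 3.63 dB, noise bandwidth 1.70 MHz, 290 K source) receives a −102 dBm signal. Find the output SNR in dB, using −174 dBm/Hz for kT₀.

Noise floor: N = −174 + 10 log₁₀(B) + NF
10 log₁₀(1.70×10⁶) = 62.3 dB
N = −174 + 62.3 + 3.63 = −108.07 dBm
SNR = P_sig − N = −102 − (−108.07) = 6.07 dB → 6.1 dB

6.1 dB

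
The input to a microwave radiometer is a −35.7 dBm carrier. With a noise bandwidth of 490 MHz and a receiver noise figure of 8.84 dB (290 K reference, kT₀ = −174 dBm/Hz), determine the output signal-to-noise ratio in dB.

42.6 dB

Noise floor: N = −174 + 10 log₁₀(B) + NF
10 log₁₀(4.90×10⁸) = 86.9 dB
N = −174 + 86.9 + 8.84 = −78.26 dBm
SNR = P_sig − N = −35.7 − (−78.26) = 42.56 dB → 42.6 dB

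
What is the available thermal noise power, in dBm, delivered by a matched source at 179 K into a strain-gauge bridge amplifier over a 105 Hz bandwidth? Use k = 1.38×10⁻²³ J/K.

P_n = kTB = 1.38×10⁻²³ × 179 × 1.05×10² = 2.59×10⁻¹⁹ W
In dBm: 10 log₁₀(2.59×10⁻¹⁹ / 10⁻³) = −155.9 dBm

−155.9 dBm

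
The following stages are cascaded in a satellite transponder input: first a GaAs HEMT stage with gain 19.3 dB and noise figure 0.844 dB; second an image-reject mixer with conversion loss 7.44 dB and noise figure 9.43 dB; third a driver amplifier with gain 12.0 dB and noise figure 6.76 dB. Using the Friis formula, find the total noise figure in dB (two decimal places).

Convert to linear (a loss of L dB is a gain of −L dB): F_i = 10^(NF_i/10), G_i = 10^(G_i,dB/10)
  Stage 1: F_1 = 10^(0.844/10) = 1.215, G_1 = 10^(19.3/10) = 85.11
  Stage 2: F_2 = 10^(9.43/10) = 8.770, G_2 = 10^(−7.44/10) = 0.1803
  Stage 3: F_3 = 10^(6.76/10) = 4.742, G_3 = 10^(12.0/10) = 15.85
Friis cascade:
  F = 1.215 + (8.770 − 1)/85.11 + (4.742 − 1)/15.35 = 1.550
NF = 10 log₁₀(1.550) = 1.90 dB

1.90 dB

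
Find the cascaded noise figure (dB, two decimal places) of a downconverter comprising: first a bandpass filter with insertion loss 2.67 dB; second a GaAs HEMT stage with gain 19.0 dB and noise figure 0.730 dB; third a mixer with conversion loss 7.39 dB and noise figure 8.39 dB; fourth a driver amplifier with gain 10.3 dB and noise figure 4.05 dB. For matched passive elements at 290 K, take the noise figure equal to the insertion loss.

4.02 dB

Convert to linear (a loss of L dB is a gain of −L dB): F_i = 10^(NF_i/10), G_i = 10^(G_i,dB/10)
  Stage 1: F_1 = 10^(2.67/10) = 1.849, G_1 = 10^(−2.67/10) = 0.5408
  Stage 2: F_2 = 10^(0.730/10) = 1.183, G_2 = 10^(19.0/10) = 79.43
  Stage 3: F_3 = 10^(8.39/10) = 6.902, G_3 = 10^(−7.39/10) = 0.1824
  Stage 4: F_4 = 10^(4.05/10) = 2.541, G_4 = 10^(10.3/10) = 10.72
Friis cascade:
  F = 1.849 + (1.183 − 1)/0.5408 + (6.902 − 1)/42.95 + (2.541 − 1)/7.834 = 2.522
NF = 10 log₁₀(2.522) = 4.02 dB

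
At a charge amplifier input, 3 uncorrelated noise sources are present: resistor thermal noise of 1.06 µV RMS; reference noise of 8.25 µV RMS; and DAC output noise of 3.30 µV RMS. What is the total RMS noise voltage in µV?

Uncorrelated sources add in power (mean-square): V_tot = √(ΣV_i²)
V_tot = √[(1.06×10⁻⁶)² + (8.25×10⁻⁶)² + (3.30×10⁻⁶)²] = 8.95×10⁻⁶ V = 8.95 µV

8.95 µV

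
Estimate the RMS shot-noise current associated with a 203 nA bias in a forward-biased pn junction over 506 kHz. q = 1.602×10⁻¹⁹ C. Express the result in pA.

I_n = √(2qI·B)
2qI·B = 2 × 1.602×10⁻¹⁹ × 2.03×10⁻⁷ × 5.06×10⁵ = 3.29×10⁻²⁰ A²
I_n = √(3.29×10⁻²⁰) = 1.81×10⁻¹⁰ A = 181 pA

181 pA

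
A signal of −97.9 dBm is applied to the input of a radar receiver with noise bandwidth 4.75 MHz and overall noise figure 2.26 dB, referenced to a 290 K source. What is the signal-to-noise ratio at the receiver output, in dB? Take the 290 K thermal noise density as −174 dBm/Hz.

Noise floor: N = −174 + 10 log₁₀(B) + NF
10 log₁₀(4.75×10⁶) = 66.77 dB
N = −174 + 66.77 + 2.26 = −104.97 dBm
SNR = P_sig − N = −97.9 − (−104.97) = 7.07 dB → 7.1 dB

7.1 dB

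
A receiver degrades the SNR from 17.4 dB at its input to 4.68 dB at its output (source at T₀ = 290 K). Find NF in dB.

12.72 dB

NF (dB) = SNR_in(dB) − SNR_out(dB) when the source is at T₀
NF = 17.4 − 4.68 = 12.72 dB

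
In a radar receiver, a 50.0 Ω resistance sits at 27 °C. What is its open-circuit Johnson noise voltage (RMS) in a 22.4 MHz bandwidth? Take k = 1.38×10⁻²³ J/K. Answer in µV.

4.31 µV

T = 27 °C + 273.15 = 300.15 K
V_n = √(4kTRB)
4kTRB = 4 × 1.38×10⁻²³ × 300.15 × 5.00×10¹ × 2.24×10⁷ = 1.86×10⁻¹¹ V²
V_n = √(1.86×10⁻¹¹) = 4.31×10⁻⁶ V = 4.31 µV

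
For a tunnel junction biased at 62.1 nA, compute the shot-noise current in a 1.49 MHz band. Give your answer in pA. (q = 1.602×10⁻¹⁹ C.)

172 pA

I_n = √(2qI·B)
2qI·B = 2 × 1.602×10⁻¹⁹ × 6.21×10⁻⁸ × 1.49×10⁶ = 2.96×10⁻²⁰ A²
I_n = √(2.96×10⁻²⁰) = 1.72×10⁻¹⁰ A = 172 pA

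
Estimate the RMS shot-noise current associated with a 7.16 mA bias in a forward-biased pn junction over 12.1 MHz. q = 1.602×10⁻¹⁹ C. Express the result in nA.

167 nA

I_n = √(2qI·B)
2qI·B = 2 × 1.602×10⁻¹⁹ × 7.16×10⁻³ × 1.21×10⁷ = 2.78×10⁻¹⁴ A²
I_n = √(2.78×10⁻¹⁴) = 1.67×10⁻⁷ A = 167 nA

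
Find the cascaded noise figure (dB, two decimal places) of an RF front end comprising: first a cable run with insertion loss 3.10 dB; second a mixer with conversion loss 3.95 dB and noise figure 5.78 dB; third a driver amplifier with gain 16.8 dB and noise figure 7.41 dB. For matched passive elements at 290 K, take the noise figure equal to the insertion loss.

14.85 dB

Convert to linear (a loss of L dB is a gain of −L dB): F_i = 10^(NF_i/10), G_i = 10^(G_i,dB/10)
  Stage 1: F_1 = 10^(3.10/10) = 2.042, G_1 = 10^(−3.10/10) = 0.4898
  Stage 2: F_2 = 10^(5.78/10) = 3.784, G_2 = 10^(−3.95/10) = 0.4027
  Stage 3: F_3 = 10^(7.41/10) = 5.508, G_3 = 10^(16.8/10) = 47.86
Friis cascade:
  F = 2.042 + (3.784 − 1)/0.4898 + (5.508 − 1)/0.1972 = 30.58
NF = 10 log₁₀(30.58) = 14.85 dB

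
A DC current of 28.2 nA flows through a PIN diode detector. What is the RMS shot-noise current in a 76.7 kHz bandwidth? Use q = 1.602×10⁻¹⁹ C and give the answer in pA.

26.3 pA

I_n = √(2qI·B)
2qI·B = 2 × 1.602×10⁻¹⁹ × 2.82×10⁻⁸ × 7.67×10⁴ = 6.93×10⁻²² A²
I_n = √(6.93×10⁻²²) = 2.63×10⁻¹¹ A = 26.3 pA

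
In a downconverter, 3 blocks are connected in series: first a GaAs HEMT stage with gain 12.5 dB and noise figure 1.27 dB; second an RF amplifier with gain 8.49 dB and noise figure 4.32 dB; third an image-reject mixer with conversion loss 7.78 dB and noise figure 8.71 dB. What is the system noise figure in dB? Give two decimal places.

1.72 dB

Convert to linear (a loss of L dB is a gain of −L dB): F_i = 10^(NF_i/10), G_i = 10^(G_i,dB/10)
  Stage 1: F_1 = 10^(1.27/10) = 1.340, G_1 = 10^(12.5/10) = 17.78
  Stage 2: F_2 = 10^(4.32/10) = 2.704, G_2 = 10^(8.49/10) = 7.063
  Stage 3: F_3 = 10^(8.71/10) = 7.430, G_3 = 10^(−7.78/10) = 0.1667
Friis cascade:
  F = 1.340 + (2.704 − 1)/17.78 + (7.430 − 1)/125.6 = 1.487
NF = 10 log₁₀(1.487) = 1.72 dB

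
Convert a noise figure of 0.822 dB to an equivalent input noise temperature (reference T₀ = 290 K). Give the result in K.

60.4 K

F = 10^(0.822/10) = 1.20837
T_e = (F − 1)·T₀ = (1.20837 − 1) × 290 = 60.4 K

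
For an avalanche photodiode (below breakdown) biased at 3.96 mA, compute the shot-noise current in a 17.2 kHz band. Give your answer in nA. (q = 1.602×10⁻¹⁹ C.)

4.67 nA

I_n = √(2qI·B)
2qI·B = 2 × 1.602×10⁻¹⁹ × 3.96×10⁻³ × 1.72×10⁴ = 2.18×10⁻¹⁷ A²
I_n = √(2.18×10⁻¹⁷) = 4.67×10⁻⁹ A = 4.67 nA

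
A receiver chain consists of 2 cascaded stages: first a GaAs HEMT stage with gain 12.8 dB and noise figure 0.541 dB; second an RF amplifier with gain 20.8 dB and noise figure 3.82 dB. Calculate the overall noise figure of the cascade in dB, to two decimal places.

0.82 dB

Convert to linear (a loss of L dB is a gain of −L dB): F_i = 10^(NF_i/10), G_i = 10^(G_i,dB/10)
  Stage 1: F_1 = 10^(0.541/10) = 1.133, G_1 = 10^(12.8/10) = 19.05
  Stage 2: F_2 = 10^(3.82/10) = 2.410, G_2 = 10^(20.8/10) = 120.2
Friis cascade:
  F = 1.133 + (2.410 − 1)/19.05 = 1.207
NF = 10 log₁₀(1.207) = 0.82 dB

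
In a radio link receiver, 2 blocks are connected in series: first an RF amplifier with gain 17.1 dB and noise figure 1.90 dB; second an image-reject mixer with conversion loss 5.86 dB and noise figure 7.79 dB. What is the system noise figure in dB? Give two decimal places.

Convert to linear (a loss of L dB is a gain of −L dB): F_i = 10^(NF_i/10), G_i = 10^(G_i,dB/10)
  Stage 1: F_1 = 10^(1.90/10) = 1.549, G_1 = 10^(17.1/10) = 51.29
  Stage 2: F_2 = 10^(7.79/10) = 6.012, G_2 = 10^(−5.86/10) = 0.2594
Friis cascade:
  F = 1.549 + (6.012 − 1)/51.29 = 1.647
NF = 10 log₁₀(1.647) = 2.17 dB

2.17 dB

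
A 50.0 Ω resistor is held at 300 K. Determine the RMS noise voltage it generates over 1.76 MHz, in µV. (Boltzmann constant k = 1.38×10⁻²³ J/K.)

V_n = √(4kTRB)
4kTRB = 4 × 1.38×10⁻²³ × 300 × 5.00×10¹ × 1.76×10⁶ = 1.46×10⁻¹² V²
V_n = √(1.46×10⁻¹²) = 1.21×10⁻⁶ V = 1.21 µV

1.21 µV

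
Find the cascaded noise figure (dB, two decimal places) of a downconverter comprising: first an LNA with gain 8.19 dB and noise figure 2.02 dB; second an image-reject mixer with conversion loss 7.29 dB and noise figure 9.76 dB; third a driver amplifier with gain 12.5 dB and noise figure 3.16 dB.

Convert to linear (a loss of L dB is a gain of −L dB): F_i = 10^(NF_i/10), G_i = 10^(G_i,dB/10)
  Stage 1: F_1 = 10^(2.02/10) = 1.592, G_1 = 10^(8.19/10) = 6.592
  Stage 2: F_2 = 10^(9.76/10) = 9.462, G_2 = 10^(−7.29/10) = 0.1866
  Stage 3: F_3 = 10^(3.16/10) = 2.070, G_3 = 10^(12.5/10) = 17.78
Friis cascade:
  F = 1.592 + (9.462 − 1)/6.592 + (2.070 − 1)/1.230 = 3.746
NF = 10 log₁₀(3.746) = 5.74 dB

5.74 dB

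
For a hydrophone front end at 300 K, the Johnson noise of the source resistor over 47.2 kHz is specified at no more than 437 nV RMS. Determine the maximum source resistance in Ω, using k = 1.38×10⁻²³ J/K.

244 Ω

Johnson–Nyquist: V_n = √(4kTRB) ⇒ R = V_n² / (4kTB)
4kTB = 4 × 1.38×10⁻²³ × 300 × 4.72×10⁴ = 7.82×10⁻¹⁶
R = (4.37×10⁻⁷)² / 7.82×10⁻¹⁶ = 2.44×10² Ω = 244 Ω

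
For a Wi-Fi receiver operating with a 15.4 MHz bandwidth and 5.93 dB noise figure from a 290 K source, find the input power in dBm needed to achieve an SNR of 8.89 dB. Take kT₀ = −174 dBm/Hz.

Sensitivity = −174 + 10 log₁₀(B) + NF + SNR_min
= −174 + 71.88 + 5.93 + 8.89
= −87.30 dBm → −87.3 dBm

−87.3 dBm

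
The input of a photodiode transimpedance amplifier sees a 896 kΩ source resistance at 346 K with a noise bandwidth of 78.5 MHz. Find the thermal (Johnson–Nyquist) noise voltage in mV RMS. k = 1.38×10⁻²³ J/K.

V_n = √(4kTRB)
4kTRB = 4 × 1.38×10⁻²³ × 346 × 8.96×10⁵ × 7.85×10⁷ = 1.34×10⁻⁶ V²
V_n = √(1.34×10⁻⁶) = 1.16×10⁻³ V = 1.16 mV

1.16 mV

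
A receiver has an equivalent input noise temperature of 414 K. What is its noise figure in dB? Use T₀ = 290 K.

F = 1 + T_e/T₀ = 1 + 414/290 = 2.42759
NF = 10 log₁₀(2.42759) = 3.85 dB

3.85 dB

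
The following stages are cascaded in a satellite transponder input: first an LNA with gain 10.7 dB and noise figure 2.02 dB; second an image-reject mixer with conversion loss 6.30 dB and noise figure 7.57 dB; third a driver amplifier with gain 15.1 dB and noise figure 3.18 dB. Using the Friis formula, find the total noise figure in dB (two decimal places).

Convert to linear (a loss of L dB is a gain of −L dB): F_i = 10^(NF_i/10), G_i = 10^(G_i,dB/10)
  Stage 1: F_1 = 10^(2.02/10) = 1.592, G_1 = 10^(10.7/10) = 11.75
  Stage 2: F_2 = 10^(7.57/10) = 5.715, G_2 = 10^(−6.30/10) = 0.2344
  Stage 3: F_3 = 10^(3.18/10) = 2.080, G_3 = 10^(15.1/10) = 32.36
Friis cascade:
  F = 1.592 + (5.715 − 1)/11.75 + (2.080 − 1)/2.754 = 2.386
NF = 10 log₁₀(2.386) = 3.78 dB

3.78 dB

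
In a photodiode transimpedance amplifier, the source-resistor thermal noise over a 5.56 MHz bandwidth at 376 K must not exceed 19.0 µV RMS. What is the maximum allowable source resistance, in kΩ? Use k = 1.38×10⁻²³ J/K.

3.13 kΩ

Johnson–Nyquist: V_n = √(4kTRB) ⇒ R = V_n² / (4kTB)
4kTB = 4 × 1.38×10⁻²³ × 376 × 5.56×10⁶ = 1.15×10⁻¹³
R = (1.90×10⁻⁵)² / 1.15×10⁻¹³ = 3.13×10³ Ω = 3.13 kΩ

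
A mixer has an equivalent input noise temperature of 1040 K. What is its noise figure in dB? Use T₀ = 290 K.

F = 1 + T_e/T₀ = 1 + 1040/290 = 4.58621
NF = 10 log₁₀(4.58621) = 6.61 dB

6.61 dB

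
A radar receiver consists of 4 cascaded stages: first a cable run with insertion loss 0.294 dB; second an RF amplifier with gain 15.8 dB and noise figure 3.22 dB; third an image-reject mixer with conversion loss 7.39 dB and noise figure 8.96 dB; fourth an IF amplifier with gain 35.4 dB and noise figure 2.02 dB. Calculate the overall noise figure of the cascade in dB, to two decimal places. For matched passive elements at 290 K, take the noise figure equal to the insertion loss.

4.03 dB

Convert to linear (a loss of L dB is a gain of −L dB): F_i = 10^(NF_i/10), G_i = 10^(G_i,dB/10)
  Stage 1: F_1 = 10^(0.294/10) = 1.070, G_1 = 10^(−0.294/10) = 0.9345
  Stage 2: F_2 = 10^(3.22/10) = 2.099, G_2 = 10^(15.8/10) = 38.02
  Stage 3: F_3 = 10^(8.96/10) = 7.870, G_3 = 10^(−7.39/10) = 0.1824
  Stage 4: F_4 = 10^(2.02/10) = 1.592, G_4 = 10^(35.4/10) = 3467
Friis cascade:
  F = 1.070 + (2.099 − 1)/0.9345 + (7.870 − 1)/35.53 + (1.592 − 1)/6.480 = 2.531
NF = 10 log₁₀(2.531) = 4.03 dB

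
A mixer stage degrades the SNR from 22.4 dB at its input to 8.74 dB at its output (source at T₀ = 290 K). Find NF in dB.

13.66 dB

NF (dB) = SNR_in(dB) − SNR_out(dB) when the source is at T₀
NF = 22.4 − 8.74 = 13.66 dB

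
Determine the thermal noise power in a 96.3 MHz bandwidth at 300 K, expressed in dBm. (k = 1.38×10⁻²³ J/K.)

P_n = kTB = 1.38×10⁻²³ × 300 × 9.63×10⁷ = 3.99×10⁻¹³ W
In dBm: 10 log₁₀(3.99×10⁻¹³ / 10⁻³) = −94.0 dBm

−94.0 dBm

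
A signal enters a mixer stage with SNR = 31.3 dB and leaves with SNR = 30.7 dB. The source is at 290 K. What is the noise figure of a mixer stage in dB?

0.6 dB

NF (dB) = SNR_in(dB) − SNR_out(dB) when the source is at T₀
NF = 31.3 − 30.7 = 0.6 dB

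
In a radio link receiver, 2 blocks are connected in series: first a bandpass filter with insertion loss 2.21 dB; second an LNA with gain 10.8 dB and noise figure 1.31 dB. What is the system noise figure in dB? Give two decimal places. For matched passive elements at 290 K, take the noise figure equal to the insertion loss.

3.52 dB

Convert to linear (a loss of L dB is a gain of −L dB): F_i = 10^(NF_i/10), G_i = 10^(G_i,dB/10)
  Stage 1: F_1 = 10^(2.21/10) = 1.663, G_1 = 10^(−2.21/10) = 0.6012
  Stage 2: F_2 = 10^(1.31/10) = 1.352, G_2 = 10^(10.8/10) = 12.02
Friis cascade:
  F = 1.663 + (1.352 − 1)/0.6012 = 2.249
NF = 10 log₁₀(2.249) = 3.52 dB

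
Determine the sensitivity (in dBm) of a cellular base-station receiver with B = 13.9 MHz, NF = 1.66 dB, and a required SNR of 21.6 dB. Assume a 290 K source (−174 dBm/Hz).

Sensitivity = −174 + 10 log₁₀(B) + NF + SNR_min
= −174 + 71.43 + 1.66 + 21.6
= −79.31 dBm → −79.3 dBm

−79.3 dBm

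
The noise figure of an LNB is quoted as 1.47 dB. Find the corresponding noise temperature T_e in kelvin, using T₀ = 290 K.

117 K

F = 10^(1.47/10) = 1.40281
T_e = (F − 1)·T₀ = (1.40281 − 1) × 290 = 117 K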